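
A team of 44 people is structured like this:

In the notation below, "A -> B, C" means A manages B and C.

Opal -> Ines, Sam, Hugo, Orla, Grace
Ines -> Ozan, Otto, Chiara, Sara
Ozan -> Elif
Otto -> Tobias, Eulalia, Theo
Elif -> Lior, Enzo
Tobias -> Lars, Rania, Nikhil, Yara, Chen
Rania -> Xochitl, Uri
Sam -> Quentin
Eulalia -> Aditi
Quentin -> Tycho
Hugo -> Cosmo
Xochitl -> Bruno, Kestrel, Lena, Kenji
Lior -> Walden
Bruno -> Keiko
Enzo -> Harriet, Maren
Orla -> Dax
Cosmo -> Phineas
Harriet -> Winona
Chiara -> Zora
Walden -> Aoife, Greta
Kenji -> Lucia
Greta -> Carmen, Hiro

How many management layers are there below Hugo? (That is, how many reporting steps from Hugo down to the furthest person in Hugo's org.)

The longest chain under Hugo runs Hugo → Cosmo → Phineas, which is 2 levels below Hugo.

2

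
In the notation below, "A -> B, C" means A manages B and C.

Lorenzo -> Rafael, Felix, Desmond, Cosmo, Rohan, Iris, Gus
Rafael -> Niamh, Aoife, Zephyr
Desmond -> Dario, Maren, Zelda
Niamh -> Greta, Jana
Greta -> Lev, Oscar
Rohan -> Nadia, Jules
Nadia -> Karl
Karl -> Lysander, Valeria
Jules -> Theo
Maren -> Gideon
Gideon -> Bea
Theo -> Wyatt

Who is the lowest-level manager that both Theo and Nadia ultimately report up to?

Rohan

Theo's chain of managers is Jules, Rohan, Lorenzo. Nadia's chain of managers is Rohan, Lorenzo. The first manager that appears in both chains is Rohan.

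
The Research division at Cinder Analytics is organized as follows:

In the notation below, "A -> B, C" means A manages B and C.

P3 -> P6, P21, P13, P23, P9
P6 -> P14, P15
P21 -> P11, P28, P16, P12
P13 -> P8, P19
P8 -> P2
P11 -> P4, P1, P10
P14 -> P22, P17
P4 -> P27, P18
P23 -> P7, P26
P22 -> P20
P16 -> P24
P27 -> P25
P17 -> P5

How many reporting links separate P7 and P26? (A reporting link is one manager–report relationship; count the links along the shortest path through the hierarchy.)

2

P7 is 1 level below P23, and P26 is 1 level below P23 (their lowest common manager). The shortest path runs up from P7 to P23 and back down to P26: 1 + 1 = 2 links.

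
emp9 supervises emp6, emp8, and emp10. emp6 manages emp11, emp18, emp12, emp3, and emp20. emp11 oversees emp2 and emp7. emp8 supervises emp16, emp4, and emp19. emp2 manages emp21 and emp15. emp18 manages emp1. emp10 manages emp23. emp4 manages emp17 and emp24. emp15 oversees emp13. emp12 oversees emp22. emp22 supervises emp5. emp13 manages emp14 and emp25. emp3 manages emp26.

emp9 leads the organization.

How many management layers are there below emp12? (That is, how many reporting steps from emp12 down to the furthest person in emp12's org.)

The longest chain under emp12 runs emp12 → emp22 → emp5, which is 2 levels below emp12.

2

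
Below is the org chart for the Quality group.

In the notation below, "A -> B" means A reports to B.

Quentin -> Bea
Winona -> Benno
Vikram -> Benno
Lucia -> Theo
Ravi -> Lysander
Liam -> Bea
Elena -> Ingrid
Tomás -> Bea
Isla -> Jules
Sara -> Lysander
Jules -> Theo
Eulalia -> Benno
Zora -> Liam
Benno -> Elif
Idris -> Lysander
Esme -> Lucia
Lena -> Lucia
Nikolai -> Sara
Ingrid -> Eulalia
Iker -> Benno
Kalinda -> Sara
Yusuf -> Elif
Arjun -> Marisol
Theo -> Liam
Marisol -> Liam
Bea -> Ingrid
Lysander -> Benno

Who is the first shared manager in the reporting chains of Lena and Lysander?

Lena's chain of managers is Lucia, Theo, Liam, Bea, Ingrid, Eulalia, Benno, Elif. Lysander's chain of managers is Benno, Elif. The first manager that appears in both chains is Benno.

Benno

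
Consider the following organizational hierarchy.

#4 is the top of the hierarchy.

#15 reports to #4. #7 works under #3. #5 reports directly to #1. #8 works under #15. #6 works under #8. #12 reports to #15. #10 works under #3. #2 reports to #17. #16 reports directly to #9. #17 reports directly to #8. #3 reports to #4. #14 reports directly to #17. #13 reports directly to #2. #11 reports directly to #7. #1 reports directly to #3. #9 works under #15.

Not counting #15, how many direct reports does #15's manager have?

1

#15 reports to #4. #4's other direct reports are #3 — 1 peer.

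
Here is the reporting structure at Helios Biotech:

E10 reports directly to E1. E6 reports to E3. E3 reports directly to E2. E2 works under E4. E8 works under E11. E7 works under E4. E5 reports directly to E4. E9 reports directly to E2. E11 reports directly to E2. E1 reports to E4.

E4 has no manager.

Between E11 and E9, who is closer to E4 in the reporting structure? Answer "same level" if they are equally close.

Both E11 and E9 are 2 levels below E4.

same level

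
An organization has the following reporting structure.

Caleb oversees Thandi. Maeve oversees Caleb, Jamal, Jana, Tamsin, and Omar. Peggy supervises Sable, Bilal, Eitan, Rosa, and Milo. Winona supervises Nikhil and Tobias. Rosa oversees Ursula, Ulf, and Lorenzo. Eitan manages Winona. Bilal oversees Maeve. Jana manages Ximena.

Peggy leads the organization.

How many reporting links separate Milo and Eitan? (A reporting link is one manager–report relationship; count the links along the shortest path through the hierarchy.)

Milo is 1 level below Peggy, and Eitan is 1 level below Peggy (their lowest common manager). The shortest path runs up from Milo to Peggy and back down to Eitan: 1 + 1 = 2 links.

2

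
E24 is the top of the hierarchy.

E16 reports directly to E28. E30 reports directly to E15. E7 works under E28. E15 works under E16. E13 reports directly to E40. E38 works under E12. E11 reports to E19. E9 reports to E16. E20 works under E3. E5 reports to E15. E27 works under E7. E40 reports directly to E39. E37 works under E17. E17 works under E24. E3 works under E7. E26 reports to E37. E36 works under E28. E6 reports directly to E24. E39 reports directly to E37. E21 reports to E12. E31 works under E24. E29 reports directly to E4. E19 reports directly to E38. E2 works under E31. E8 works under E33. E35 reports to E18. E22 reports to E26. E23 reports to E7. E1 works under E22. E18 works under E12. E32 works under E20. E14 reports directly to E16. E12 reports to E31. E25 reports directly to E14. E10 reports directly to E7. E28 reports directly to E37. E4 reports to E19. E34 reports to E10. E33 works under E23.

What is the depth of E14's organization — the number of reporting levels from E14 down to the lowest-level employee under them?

The longest chain under E14 runs E14 → E25, which is 1 level below E14.

1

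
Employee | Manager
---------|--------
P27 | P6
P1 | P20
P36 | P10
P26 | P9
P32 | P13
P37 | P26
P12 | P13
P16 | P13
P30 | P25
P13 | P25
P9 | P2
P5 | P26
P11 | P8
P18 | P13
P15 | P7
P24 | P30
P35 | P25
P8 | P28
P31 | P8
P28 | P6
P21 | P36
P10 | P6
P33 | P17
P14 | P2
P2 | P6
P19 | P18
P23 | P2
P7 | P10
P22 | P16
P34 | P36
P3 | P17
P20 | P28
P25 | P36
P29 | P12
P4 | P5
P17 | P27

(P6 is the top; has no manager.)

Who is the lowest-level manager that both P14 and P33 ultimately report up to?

P14's chain of managers is P2, P6. P33's chain of managers is P17, P27, P6. The first manager that appears in both chains is P6.

P6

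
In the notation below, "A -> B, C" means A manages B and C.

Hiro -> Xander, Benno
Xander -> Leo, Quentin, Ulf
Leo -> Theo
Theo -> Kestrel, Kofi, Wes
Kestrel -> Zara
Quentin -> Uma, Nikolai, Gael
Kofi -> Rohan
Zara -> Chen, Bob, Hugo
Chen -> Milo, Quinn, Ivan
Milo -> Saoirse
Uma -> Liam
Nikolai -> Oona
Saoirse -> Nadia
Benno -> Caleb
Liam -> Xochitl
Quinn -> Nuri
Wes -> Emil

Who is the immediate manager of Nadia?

Nadia reports directly to Saoirse.

Saoirse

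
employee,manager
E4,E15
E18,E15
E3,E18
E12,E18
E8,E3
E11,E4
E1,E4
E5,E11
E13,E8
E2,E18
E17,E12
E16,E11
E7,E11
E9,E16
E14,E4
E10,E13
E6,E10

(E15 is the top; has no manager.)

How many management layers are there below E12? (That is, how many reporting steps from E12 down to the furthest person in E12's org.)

1

The longest chain under E12 runs E12 → E17, which is 1 level below E12.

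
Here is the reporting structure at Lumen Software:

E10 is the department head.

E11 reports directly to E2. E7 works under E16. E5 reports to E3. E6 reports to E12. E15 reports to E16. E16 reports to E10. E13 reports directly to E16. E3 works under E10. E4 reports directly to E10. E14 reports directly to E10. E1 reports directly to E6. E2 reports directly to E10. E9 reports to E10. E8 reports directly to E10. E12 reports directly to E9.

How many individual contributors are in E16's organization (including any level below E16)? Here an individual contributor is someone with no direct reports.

3

The people in E16's organization with no one reporting to them are E15, E7, E13. That is 3.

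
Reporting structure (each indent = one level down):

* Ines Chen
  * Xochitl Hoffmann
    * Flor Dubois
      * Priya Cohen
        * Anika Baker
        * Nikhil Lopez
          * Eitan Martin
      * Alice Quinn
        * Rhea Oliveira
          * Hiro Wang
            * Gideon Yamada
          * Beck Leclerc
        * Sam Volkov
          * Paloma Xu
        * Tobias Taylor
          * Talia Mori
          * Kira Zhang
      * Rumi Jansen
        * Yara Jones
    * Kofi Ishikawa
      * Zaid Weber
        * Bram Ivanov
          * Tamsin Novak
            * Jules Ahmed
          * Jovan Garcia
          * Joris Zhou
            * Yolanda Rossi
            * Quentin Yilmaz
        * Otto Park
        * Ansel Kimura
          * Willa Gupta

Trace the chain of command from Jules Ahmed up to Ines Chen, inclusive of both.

Jules Ahmed -> Tamsin Novak -> Bram Ivanov -> Zaid Weber -> Kofi Ishikawa -> Xochitl Hoffmann -> Ines Chen

Jules Ahmed reports to Tamsin Novak. Tamsin Novak reports to Bram Ivanov. Bram Ivanov reports to Zaid Weber. Zaid Weber reports to Kofi Ishikawa. Kofi Ishikawa reports to Xochitl Hoffmann. Xochitl Hoffmann reports to Ines Chen. Ines Chen is at the top.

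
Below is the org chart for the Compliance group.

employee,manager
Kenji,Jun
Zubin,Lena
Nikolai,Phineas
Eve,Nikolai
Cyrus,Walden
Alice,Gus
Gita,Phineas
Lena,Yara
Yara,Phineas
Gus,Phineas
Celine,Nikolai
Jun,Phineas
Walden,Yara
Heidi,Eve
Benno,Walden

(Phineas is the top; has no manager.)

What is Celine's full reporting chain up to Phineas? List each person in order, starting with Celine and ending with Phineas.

Celine reports to Nikolai. Nikolai reports to Phineas. Phineas is at the top.

Celine -> Nikolai -> Phineas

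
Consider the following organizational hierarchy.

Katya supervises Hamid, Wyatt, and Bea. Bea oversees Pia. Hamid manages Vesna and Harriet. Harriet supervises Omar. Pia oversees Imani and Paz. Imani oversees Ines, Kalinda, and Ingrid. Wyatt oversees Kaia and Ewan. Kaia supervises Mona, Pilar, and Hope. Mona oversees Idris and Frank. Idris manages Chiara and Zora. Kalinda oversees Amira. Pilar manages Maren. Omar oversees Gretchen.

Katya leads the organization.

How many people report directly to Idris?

2

Idris directly manages Zora, Chiara. That is 2 direct reports.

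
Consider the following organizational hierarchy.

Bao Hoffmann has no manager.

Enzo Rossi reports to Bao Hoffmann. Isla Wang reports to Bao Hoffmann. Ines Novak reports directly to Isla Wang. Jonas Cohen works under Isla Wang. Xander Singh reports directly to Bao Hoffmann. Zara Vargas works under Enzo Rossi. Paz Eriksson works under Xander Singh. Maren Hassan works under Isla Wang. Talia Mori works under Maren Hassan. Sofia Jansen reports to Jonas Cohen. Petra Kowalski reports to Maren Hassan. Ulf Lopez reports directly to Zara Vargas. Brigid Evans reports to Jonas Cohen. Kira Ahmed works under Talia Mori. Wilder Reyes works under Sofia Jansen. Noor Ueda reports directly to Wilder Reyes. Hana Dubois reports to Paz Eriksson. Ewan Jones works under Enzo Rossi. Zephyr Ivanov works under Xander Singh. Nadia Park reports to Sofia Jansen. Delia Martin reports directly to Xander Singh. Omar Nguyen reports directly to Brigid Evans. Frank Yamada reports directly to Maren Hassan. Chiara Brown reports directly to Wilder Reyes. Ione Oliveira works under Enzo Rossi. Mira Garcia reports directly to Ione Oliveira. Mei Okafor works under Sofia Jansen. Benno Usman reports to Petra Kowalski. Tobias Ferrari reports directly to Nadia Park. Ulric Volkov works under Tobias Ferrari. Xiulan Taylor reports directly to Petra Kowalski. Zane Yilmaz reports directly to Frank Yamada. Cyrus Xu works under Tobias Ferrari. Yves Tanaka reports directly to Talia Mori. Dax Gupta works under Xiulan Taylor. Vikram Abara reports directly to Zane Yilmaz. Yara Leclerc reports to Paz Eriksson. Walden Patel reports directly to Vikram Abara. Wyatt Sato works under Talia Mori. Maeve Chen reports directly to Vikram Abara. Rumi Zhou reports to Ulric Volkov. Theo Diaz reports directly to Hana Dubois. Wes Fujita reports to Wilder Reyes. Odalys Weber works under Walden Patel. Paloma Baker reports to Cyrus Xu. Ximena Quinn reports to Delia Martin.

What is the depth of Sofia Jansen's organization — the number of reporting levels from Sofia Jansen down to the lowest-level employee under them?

4

The longest chain under Sofia Jansen runs Sofia Jansen → Nadia Park → Tobias Ferrari → Cyrus Xu → Paloma Baker, which is 4 levels below Sofia Jansen.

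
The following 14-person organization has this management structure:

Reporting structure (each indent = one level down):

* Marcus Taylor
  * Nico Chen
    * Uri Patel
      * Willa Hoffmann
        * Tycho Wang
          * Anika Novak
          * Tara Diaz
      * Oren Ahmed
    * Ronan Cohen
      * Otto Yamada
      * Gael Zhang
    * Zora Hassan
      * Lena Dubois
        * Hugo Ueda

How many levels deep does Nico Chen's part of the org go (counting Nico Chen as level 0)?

4

The longest chain under Nico Chen runs Nico Chen → Uri Patel → Willa Hoffmann → Tycho Wang → Tara Diaz, which is 4 levels below Nico Chen.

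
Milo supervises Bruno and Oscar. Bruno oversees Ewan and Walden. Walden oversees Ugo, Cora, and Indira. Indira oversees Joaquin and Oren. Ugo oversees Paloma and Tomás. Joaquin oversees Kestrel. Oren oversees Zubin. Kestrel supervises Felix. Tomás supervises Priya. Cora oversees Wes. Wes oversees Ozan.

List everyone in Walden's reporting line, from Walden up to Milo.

Walden -> Bruno -> Milo

Walden reports to Bruno. Bruno reports to Milo. Milo is at the top.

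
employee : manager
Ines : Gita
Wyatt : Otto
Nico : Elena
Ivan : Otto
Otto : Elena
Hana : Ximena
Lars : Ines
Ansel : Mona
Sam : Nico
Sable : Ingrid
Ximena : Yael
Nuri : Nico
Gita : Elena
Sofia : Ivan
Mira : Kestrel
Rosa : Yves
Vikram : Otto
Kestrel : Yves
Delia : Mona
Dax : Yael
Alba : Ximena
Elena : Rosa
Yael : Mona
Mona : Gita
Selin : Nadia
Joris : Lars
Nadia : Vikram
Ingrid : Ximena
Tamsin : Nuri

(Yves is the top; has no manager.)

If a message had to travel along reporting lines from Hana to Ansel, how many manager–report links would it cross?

Hana is 3 levels below Mona, and Ansel is 1 level below Mona (their lowest common manager). The shortest path runs up from Hana to Mona and back down to Ansel: 3 + 1 = 4 links.

4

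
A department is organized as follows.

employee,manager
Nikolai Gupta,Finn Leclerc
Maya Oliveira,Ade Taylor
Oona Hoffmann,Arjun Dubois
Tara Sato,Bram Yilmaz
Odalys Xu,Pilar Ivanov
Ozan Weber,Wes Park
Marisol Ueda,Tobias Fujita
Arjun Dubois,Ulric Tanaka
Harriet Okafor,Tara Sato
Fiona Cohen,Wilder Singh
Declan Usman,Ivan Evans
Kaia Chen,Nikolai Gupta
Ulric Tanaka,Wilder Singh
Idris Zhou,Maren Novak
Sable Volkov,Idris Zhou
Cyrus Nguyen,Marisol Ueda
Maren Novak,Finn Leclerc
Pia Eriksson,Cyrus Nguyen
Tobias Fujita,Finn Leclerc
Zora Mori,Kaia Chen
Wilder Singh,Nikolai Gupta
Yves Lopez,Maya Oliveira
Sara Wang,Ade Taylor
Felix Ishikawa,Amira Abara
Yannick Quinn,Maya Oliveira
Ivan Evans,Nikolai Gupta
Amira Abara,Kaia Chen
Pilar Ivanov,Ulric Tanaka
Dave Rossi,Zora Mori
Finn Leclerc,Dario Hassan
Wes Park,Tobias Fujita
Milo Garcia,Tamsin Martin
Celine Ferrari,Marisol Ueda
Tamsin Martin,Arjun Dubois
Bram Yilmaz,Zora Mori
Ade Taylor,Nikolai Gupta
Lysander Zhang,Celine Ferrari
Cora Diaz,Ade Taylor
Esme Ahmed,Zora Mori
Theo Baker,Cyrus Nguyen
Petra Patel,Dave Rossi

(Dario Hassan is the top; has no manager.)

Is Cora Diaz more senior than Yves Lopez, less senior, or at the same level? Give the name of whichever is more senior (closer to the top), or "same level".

Cora Diaz

Cora Diaz is 4 levels below Dario Hassan; Yves Lopez is 5. Cora Diaz is higher.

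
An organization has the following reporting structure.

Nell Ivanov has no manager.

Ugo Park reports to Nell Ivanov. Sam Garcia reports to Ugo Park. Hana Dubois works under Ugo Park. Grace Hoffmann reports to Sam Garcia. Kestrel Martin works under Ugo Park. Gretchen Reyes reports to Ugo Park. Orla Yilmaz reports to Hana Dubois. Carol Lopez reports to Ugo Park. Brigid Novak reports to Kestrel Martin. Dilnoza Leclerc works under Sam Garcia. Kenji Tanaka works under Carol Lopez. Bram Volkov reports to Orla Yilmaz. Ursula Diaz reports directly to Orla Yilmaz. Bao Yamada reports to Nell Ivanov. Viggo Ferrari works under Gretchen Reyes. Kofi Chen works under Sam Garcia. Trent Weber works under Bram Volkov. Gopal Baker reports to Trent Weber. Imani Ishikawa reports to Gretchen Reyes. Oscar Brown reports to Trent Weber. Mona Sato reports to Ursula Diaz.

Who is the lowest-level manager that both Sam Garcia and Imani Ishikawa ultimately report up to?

Sam Garcia's chain of managers is Ugo Park, Nell Ivanov. Imani Ishikawa's chain of managers is Gretchen Reyes, Ugo Park, Nell Ivanov. The first manager that appears in both chains is Ugo Park.

Ugo Park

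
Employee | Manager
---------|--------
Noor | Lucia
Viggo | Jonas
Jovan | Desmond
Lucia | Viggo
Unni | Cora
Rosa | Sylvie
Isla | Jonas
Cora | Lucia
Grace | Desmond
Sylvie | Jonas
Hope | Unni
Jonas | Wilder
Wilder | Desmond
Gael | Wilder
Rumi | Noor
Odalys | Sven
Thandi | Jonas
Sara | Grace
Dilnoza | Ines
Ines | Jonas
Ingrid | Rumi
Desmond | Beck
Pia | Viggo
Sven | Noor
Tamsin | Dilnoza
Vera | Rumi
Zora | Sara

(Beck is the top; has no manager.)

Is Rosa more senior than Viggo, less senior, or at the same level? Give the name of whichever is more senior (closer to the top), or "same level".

Rosa is 5 levels below Beck; Viggo is 4. Viggo is higher.

Viggo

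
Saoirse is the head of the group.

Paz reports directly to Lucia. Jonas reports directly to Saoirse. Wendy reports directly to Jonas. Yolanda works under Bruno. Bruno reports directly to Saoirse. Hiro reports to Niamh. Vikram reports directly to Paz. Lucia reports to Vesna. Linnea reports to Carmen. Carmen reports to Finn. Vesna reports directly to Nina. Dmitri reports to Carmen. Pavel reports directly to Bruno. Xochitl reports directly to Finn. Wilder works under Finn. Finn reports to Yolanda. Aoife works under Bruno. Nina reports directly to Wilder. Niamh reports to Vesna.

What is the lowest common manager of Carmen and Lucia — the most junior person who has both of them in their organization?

Carmen's chain of managers is Finn, Yolanda, Bruno, Saoirse. Lucia's chain of managers is Vesna, Nina, Wilder, Finn, Yolanda, Bruno, Saoirse. The first manager that appears in both chains is Finn.

Finn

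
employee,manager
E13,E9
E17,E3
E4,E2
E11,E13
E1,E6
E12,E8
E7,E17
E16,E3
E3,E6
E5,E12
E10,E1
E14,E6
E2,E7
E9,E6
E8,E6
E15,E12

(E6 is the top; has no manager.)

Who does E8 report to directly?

E6

E8 reports directly to E6.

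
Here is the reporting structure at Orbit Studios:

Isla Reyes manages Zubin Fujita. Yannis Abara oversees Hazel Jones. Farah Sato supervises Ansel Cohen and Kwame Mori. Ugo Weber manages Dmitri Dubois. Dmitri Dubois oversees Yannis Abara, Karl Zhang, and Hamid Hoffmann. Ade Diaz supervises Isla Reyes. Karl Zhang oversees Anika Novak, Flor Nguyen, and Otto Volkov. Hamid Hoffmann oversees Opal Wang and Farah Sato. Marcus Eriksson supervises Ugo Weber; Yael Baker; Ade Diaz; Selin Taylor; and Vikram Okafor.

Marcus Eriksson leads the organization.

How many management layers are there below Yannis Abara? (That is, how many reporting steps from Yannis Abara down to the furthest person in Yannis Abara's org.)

1

The longest chain under Yannis Abara runs Yannis Abara → Hazel Jones, which is 1 level below Yannis Abara.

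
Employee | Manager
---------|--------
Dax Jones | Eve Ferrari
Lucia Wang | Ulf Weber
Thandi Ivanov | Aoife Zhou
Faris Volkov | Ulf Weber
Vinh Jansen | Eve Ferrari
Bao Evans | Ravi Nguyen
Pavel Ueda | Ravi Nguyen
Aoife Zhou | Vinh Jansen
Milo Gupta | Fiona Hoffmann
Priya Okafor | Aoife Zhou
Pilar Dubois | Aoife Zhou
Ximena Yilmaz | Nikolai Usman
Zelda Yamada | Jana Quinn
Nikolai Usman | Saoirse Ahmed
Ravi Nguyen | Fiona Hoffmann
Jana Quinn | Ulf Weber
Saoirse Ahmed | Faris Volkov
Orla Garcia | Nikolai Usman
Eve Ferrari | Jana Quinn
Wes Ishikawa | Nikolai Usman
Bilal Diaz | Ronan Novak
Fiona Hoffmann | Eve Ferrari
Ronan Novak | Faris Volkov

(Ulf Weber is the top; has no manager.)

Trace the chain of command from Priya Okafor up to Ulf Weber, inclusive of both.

Priya Okafor reports to Aoife Zhou. Aoife Zhou reports to Vinh Jansen. Vinh Jansen reports to Eve Ferrari. Eve Ferrari reports to Jana Quinn. Jana Quinn reports to Ulf Weber. Ulf Weber is at the top.

Priya Okafor -> Aoife Zhou -> Vinh Jansen -> Eve Ferrari -> Jana Quinn -> Ulf Weber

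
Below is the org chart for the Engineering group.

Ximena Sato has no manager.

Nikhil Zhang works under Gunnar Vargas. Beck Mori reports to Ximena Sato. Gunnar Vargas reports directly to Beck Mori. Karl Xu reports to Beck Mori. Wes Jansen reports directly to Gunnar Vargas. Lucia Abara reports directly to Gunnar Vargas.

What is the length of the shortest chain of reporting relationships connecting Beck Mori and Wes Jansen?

2

Wes Jansen is in Beck Mori's organization: the chain from Wes Jansen up to Beck Mori is Wes Jansen → Gunnar Vargas → Beck Mori, which is 2 links.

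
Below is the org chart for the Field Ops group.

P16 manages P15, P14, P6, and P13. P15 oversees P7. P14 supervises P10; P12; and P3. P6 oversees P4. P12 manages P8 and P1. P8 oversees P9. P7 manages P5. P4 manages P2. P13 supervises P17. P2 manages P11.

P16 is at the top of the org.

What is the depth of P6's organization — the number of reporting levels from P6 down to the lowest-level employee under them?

The longest chain under P6 runs P6 → P4 → P2 → P11, which is 3 levels below P6.

3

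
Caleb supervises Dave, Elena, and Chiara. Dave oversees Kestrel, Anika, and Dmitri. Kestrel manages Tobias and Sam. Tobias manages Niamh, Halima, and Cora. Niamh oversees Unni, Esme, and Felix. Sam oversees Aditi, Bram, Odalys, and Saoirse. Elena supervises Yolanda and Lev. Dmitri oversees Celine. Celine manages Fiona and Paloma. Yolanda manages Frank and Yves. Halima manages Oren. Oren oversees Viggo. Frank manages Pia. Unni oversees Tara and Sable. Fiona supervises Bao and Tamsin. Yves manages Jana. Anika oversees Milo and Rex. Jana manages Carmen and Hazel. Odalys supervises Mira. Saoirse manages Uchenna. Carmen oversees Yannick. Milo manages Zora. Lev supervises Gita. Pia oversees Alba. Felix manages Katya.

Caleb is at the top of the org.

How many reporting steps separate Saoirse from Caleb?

Chain from Saoirse up to Caleb: Saoirse → Sam → Kestrel → Dave → Caleb. That is 4 steps up, so Saoirse is 4 levels below Caleb.

4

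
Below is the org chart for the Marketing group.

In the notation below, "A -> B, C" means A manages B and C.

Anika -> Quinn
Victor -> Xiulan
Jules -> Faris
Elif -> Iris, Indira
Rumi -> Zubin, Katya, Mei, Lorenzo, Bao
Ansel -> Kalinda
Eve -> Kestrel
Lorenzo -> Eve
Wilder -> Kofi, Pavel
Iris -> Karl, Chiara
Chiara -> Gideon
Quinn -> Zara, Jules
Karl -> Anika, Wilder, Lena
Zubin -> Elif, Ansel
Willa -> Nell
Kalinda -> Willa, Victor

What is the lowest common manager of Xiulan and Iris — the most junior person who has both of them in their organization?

Xiulan's chain of managers is Victor, Kalinda, Ansel, Zubin, Rumi. Iris's chain of managers is Elif, Zubin, Rumi. The first manager that appears in both chains is Zubin.

Zubin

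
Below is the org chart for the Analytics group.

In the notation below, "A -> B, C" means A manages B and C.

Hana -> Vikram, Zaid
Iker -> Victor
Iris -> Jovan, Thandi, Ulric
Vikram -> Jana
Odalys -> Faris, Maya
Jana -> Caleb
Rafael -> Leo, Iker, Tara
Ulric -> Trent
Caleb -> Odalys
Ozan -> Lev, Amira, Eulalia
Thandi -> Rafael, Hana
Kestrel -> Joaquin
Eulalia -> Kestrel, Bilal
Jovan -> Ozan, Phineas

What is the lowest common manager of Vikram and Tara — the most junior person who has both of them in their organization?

Vikram's chain of managers is Hana, Thandi, Iris. Tara's chain of managers is Rafael, Thandi, Iris. The first manager that appears in both chains is Thandi.

Thandi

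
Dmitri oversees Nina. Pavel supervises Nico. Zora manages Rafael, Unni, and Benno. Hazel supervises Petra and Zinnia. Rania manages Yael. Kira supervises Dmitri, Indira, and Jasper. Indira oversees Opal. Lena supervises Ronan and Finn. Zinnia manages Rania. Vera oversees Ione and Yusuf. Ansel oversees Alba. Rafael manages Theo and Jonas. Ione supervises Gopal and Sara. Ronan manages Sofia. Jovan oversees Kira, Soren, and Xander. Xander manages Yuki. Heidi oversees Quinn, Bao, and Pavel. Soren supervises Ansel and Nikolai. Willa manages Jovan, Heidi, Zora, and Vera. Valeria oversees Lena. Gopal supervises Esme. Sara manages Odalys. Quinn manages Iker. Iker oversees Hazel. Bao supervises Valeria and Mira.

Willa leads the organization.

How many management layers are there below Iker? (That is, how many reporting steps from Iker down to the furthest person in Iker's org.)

4

The longest chain under Iker runs Iker → Hazel → Zinnia → Rania → Yael, which is 4 levels below Iker.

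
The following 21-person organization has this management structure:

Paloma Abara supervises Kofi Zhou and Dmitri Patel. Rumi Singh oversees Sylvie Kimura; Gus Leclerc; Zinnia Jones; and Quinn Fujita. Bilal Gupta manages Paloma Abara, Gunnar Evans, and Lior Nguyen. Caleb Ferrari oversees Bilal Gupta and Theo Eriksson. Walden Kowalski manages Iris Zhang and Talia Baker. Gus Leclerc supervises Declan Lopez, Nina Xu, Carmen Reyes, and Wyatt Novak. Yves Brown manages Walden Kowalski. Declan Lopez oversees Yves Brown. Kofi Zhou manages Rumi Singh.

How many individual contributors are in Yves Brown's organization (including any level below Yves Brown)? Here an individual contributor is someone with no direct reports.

2

The people in Yves Brown's organization with no one reporting to them are Talia Baker, Iris Zhang. That is 2.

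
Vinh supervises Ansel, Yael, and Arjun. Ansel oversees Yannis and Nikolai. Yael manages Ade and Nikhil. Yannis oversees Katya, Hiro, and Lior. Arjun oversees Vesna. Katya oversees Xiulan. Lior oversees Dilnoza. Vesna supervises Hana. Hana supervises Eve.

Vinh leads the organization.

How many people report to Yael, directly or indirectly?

Yael directly manages Ade, Nikhil. Ade has no reports. Nikhil has no reports. So Yael's organization is 2 direct reports plus everyone under them: 1 + 1 = 2.

2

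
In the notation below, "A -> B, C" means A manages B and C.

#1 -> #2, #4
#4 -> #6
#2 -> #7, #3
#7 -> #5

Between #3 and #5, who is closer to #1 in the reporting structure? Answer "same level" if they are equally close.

#3

#3 is 2 levels below #1; #5 is 3. #3 is higher.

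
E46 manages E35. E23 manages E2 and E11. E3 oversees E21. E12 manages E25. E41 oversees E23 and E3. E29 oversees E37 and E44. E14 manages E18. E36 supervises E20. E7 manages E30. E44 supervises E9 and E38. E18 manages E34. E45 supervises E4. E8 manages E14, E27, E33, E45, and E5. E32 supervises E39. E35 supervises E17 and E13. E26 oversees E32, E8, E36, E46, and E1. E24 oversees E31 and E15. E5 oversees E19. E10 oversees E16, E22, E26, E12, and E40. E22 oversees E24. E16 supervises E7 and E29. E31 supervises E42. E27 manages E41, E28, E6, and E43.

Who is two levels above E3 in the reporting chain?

E27

E3 reports to E41, and E41 reports to E27. So E3's skip-level manager is E27.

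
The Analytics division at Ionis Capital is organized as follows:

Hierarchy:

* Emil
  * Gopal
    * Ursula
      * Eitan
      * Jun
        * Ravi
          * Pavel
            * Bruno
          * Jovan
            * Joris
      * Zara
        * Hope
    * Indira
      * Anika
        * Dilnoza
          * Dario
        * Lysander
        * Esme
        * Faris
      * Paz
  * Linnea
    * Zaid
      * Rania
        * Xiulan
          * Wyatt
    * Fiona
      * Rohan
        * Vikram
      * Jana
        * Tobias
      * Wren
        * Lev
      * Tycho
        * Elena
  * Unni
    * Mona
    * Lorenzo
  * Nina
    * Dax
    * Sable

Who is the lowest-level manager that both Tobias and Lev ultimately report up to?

Tobias's chain of managers is Jana, Fiona, Linnea, Emil. Lev's chain of managers is Wren, Fiona, Linnea, Emil. The first manager that appears in both chains is Fiona.

Fiona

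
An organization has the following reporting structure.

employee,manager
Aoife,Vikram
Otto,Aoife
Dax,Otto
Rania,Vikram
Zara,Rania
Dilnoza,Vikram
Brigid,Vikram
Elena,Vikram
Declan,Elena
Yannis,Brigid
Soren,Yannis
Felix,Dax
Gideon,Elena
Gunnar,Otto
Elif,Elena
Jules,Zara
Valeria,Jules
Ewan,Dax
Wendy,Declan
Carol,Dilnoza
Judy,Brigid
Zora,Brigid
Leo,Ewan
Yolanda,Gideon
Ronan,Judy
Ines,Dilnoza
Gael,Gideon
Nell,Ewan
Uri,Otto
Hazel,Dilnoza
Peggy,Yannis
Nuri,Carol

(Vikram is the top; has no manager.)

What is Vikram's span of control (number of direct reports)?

Vikram directly manages Aoife, Rania, Dilnoza, Brigid, Elena. That is 5 direct reports.

5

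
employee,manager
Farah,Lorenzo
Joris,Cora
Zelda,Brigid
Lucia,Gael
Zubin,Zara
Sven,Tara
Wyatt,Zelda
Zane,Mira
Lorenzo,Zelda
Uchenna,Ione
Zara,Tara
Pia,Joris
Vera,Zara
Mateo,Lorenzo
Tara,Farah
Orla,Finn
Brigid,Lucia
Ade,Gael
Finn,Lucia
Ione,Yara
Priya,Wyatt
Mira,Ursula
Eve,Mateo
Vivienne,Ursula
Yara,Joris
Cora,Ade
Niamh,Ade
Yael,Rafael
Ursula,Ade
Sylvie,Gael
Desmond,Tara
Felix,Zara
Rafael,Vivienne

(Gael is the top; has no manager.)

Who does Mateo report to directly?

Lorenzo

Mateo reports directly to Lorenzo.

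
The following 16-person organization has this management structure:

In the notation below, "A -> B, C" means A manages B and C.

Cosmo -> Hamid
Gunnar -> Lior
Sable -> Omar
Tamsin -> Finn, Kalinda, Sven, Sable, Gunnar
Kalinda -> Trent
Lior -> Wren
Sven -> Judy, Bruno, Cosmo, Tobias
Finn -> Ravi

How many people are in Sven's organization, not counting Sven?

Sven directly manages Judy, Bruno, Cosmo, Tobias. Judy has no reports. Bruno has no reports. Under Cosmo: Hamid (1). Tobias has no reports. So Sven's organization is 4 direct reports plus everyone under them: 1 + 1 + 2 + 1 = 5.

5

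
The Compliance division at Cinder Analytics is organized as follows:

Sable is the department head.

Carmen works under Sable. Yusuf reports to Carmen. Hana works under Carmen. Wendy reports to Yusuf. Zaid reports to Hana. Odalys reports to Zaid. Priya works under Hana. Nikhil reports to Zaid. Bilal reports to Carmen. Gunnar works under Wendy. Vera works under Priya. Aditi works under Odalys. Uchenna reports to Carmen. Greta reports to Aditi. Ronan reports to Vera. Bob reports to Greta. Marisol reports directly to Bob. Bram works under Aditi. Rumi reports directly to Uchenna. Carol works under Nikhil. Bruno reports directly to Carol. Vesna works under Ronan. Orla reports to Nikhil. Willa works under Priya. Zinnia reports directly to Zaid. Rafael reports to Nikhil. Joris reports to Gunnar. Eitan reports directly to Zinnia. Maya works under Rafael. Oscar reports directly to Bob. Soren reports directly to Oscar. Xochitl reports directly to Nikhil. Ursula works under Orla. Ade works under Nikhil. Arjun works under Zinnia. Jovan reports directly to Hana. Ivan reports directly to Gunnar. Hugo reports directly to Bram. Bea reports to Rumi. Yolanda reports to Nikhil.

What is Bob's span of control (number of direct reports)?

Bob directly manages Marisol, Oscar. That is 2 direct reports.

2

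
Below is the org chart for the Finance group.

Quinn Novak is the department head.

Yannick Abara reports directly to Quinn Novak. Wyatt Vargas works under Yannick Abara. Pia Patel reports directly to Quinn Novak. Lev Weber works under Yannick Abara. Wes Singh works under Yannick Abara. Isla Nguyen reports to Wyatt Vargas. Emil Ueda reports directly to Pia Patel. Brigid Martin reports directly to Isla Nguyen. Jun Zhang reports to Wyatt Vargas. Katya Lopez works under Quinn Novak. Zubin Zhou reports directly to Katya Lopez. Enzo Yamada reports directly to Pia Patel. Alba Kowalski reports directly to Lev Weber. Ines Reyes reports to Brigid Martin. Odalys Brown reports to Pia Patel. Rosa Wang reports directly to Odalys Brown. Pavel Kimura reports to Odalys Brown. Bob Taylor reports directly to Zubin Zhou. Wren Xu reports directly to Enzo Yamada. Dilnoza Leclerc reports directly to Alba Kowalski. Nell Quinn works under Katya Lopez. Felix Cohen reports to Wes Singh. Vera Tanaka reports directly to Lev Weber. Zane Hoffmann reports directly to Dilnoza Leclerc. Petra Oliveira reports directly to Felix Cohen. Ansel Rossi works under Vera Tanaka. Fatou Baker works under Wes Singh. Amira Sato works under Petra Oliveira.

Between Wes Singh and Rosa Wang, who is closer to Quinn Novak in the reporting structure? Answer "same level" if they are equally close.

Wes Singh is 2 levels below Quinn Novak; Rosa Wang is 3. Wes Singh is higher.

Wes Singh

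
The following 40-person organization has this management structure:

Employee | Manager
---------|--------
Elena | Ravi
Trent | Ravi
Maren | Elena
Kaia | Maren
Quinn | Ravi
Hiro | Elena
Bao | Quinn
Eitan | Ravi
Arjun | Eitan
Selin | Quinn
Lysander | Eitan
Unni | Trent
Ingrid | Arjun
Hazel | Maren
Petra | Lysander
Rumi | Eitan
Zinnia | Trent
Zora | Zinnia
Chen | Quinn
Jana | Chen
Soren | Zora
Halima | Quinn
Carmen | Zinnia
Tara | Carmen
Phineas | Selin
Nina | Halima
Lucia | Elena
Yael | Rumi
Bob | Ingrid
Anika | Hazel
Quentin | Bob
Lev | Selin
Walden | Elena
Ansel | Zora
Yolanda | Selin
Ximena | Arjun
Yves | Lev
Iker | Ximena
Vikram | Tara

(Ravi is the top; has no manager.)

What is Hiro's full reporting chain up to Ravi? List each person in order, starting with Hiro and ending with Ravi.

Hiro reports to Elena. Elena reports to Ravi. Ravi is at the top.

Hiro -> Elena -> Ravi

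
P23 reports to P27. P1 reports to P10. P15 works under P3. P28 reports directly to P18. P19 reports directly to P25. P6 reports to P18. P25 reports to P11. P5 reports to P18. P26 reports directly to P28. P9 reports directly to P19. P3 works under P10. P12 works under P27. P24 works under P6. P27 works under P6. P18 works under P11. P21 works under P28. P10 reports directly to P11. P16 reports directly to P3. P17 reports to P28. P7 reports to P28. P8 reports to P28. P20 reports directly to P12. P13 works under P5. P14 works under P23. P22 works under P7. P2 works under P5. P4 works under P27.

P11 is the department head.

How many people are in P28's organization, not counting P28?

6

P28 directly manages P26, P21, P7, P17, P8. P26 has no reports. P21 has no reports. Under P7: P22 (1). P17 has no reports. P8 has no reports. So P28's organization is 5 direct reports plus everyone under them: 1 + 1 + 2 + 1 + 1 = 6.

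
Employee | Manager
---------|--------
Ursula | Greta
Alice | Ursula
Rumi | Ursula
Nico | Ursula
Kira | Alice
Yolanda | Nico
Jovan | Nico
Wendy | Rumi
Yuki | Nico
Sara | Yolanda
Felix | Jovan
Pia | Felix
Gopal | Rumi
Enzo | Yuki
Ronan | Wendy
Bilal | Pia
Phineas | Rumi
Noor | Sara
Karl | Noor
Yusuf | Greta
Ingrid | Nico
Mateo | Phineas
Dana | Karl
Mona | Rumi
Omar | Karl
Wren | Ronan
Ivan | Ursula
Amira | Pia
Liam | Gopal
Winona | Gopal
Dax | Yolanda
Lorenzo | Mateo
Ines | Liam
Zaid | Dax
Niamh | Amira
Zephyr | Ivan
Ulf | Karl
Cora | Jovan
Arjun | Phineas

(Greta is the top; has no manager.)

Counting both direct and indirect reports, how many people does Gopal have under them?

Gopal directly manages Liam, Winona. Under Liam: Ines (1). Winona has no reports. So Gopal's organization is 2 direct reports plus everyone under them: 2 + 1 = 3.

3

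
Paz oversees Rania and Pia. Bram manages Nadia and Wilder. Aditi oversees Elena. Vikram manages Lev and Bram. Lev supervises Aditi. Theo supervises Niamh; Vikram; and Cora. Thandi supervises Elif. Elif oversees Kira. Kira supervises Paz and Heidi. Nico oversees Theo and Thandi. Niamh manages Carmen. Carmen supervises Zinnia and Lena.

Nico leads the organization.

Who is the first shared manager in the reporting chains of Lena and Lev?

Theo

Lena's chain of managers is Carmen, Niamh, Theo, Nico. Lev's chain of managers is Vikram, Theo, Nico. The first manager that appears in both chains is Theo.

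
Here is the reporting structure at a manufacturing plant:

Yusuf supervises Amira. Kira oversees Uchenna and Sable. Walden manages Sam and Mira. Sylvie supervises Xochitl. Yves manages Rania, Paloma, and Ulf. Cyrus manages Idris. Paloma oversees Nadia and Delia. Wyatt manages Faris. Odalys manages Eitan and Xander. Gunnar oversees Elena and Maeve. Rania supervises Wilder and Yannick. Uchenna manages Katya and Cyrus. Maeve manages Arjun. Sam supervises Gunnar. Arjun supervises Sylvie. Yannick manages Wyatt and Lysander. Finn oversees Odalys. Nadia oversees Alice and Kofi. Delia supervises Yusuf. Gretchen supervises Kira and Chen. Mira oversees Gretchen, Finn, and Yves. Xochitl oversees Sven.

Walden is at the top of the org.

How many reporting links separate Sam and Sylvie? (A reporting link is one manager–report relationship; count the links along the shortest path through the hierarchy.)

4

Sylvie is in Sam's organization: the chain from Sylvie up to Sam is Sylvie → Arjun → Maeve → Gunnar → Sam, which is 4 links.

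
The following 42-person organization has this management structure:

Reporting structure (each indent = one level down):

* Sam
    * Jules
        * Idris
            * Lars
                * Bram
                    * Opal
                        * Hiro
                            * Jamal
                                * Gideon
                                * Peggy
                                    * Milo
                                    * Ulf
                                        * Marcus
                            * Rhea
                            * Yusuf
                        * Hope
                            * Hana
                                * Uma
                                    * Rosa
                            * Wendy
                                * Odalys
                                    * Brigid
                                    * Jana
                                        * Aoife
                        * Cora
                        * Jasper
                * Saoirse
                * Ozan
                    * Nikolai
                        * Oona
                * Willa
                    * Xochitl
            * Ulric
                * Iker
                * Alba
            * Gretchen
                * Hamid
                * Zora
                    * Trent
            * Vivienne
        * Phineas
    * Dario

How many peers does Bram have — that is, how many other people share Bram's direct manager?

3

Bram reports to Lars. Lars's other direct reports are Saoirse, Ozan, Willa — 3 peers.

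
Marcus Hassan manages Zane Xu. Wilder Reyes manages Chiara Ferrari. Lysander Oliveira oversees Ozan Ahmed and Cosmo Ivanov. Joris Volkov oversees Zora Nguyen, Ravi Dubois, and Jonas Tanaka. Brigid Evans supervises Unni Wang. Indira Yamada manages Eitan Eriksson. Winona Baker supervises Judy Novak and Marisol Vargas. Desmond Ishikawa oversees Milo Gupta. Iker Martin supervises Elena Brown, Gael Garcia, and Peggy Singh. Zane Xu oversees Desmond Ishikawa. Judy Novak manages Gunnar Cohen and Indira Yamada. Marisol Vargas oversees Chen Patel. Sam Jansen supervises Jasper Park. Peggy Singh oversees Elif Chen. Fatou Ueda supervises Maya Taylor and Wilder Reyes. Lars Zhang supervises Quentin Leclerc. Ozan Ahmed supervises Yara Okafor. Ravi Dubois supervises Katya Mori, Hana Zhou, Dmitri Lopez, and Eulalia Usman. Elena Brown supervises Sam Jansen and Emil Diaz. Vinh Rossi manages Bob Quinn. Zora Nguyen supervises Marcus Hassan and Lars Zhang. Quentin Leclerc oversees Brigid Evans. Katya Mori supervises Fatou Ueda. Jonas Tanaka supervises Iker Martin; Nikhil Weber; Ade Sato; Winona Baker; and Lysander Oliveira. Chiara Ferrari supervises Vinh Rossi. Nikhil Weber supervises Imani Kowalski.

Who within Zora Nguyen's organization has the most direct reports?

Zora Nguyen

Direct-report counts within Zora Nguyen's organization: Zora Nguyen has 2; Lars Zhang has 1; Quentin Leclerc has 1; Brigid Evans has 1; Marcus Hassan has 1; Zane Xu has 1; Desmond Ishikawa has 1. The largest is 2, held by Zora Nguyen.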